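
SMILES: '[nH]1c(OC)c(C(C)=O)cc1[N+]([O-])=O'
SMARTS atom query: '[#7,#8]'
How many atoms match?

6

The query [#7,#8] means: nitrogen or oxygen (comma = OR).
Check the 13 heavy atoms by environment: 1× n (aromatic) → match; 4× c (aromatic) → no; 1× N (charge +1) → match; 1× O (charge -1) → match; 3× O → match; 3× C → no.
Summing the matching environments: 1 + 1 + 1 + 3 = 6 matching atoms.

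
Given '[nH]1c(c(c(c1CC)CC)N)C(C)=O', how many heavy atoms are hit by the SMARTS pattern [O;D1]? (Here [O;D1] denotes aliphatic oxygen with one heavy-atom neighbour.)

The query [O;D1] means: aliphatic oxygen bonded to exactly one heavy atom.
Check the 13 heavy atoms by environment: 1× n (aromatic, D2) → no; 4× c (aromatic, D3) → no; 1× C (D3) → no; 1× O (D1) → match; 3× C (D1) → no; 2× C (D2) → no; 1× N (D1) → no.
That gives 1 matching atom.

1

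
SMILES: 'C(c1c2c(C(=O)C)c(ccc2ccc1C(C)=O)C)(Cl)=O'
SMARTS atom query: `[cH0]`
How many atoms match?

The query [cH0] means: aromatic carbon with no attached hydrogen (substituted or ring-fusion).
Check the 20 heavy atoms by environment: 6× c (aromatic, H0) → match; 4× c (aromatic, H1) → no; 3× C (H0) → no; 3× O (H0) → no; 3× C (H3) → no; 1× Cl (H0) → no.
That gives 6 matching atoms.

6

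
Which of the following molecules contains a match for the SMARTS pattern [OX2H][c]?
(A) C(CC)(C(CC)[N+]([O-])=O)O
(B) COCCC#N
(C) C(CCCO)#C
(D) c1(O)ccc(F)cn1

D

[OX2H][c] describes a hydroxyl oxygen attached to an aromatic carbon (a phenol).
(A) has a hydroxyl group (-OH) but the -OH is on an aliphatic carbon, not an aromatic c.
(B) has a methoxy ether (-OCH3) but the oxygen has H0, not H1.
(C) has a hydroxyl group (-OH) but the -OH is on an aliphatic carbon, not an aromatic c.
(D) contains a hydroxyl group (-OH), which satisfies every atom and bond constraint.
So the answer is (D).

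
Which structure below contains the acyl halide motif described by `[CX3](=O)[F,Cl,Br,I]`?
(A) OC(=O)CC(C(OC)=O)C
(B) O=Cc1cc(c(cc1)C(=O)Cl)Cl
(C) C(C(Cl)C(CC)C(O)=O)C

[CX3](=O)[F,Cl,Br,I] describes a carbonyl carbon bonded to a halogen (an acyl halide).
(A) has a methyl-ester group (-C(=O)OCH3) but the carbonyl is bonded to -O-C, not to a halogen.
(B) contains an acyl chloride (-C(=O)Cl), which satisfies every atom and bond constraint.
(C) has a chloro substituent but the Cl is not on a carbonyl carbon.
So the answer is (B).

B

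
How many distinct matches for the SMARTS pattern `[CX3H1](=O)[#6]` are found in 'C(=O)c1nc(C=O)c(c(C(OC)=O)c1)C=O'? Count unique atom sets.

3

[CX3H1](=O)[#6] is the SMARTS for an aldehyde: an sp2 carbon with one H, double-bonded to O and single-bonded to carbon.
The molecule carries 3 separate instances of an aldehyde (-CHO) meeting every constraint; each maps to a distinct set of atoms, giving 3 matches.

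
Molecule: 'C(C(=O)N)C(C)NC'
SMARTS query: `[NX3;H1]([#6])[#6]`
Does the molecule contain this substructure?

The pattern [NX3;H1]([#6])[#6] describes a trivalent nitrogen with one H, bonded to two carbons — a secondary amine.
The molecule carries an N-methylamino group (-NHCH3), whose atoms satisfy every constraint of the query, so the pattern matches.

Yes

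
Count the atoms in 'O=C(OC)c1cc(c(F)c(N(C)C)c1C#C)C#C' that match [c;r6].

6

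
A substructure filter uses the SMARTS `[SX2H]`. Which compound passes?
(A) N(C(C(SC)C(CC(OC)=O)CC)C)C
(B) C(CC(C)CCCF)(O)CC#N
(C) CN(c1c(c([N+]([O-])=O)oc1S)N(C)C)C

[SX2H] describes an aliphatic sulfur with two connections, one being H (a thiol).
(A) has a methylthio ether (-SCH3) but the sulfur has H0 (bonded to two carbons), not H1.
(B) has a hydroxyl group (-OH) but it is an -OH, not an -SH.
(C) contains a thiol (-SH), which satisfies every atom and bond constraint.
So the answer is (C).

C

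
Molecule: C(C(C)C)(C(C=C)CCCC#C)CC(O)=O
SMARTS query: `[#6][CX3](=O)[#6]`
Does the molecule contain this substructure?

No

The pattern [#6][CX3](=O)[#6] describes a carbonyl carbon (no H) flanked by two carbons — a ketone.
The closest candidate here is a carboxylic acid group (-C(=O)OH), but one neighbour of the carbonyl carbon is O, not C. No other fragment satisfies the full query, so there is no match.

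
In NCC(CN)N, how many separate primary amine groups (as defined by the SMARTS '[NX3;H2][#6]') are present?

3

[NX3;H2][#6] is the SMARTS for a primary amine: a trivalent nitrogen with two H attached to carbon.
The molecule carries 3 separate instances of a primary amino group (-NH2) meeting every constraint; each maps to a distinct set of atoms, giving 3 matches.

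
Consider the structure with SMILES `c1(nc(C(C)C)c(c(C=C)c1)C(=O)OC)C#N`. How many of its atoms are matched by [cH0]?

4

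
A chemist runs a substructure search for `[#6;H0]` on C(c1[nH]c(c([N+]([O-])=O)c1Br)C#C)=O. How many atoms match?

5

The query [#6;H0] means: any carbon with no attached hydrogen.
Check the 13 heavy atoms by environment: 1× n (aromatic, H1) → no; 4× c (aromatic, H0) → match; 1× N (charge +1, H0) → no; 1× O (charge -1, H0) → no; 2× O (H0) → no; 1× Br (H0) → no; 1× C (H0) → match; 2× C (H1) → no.
Summing the matching environments: 4 + 1 = 5 matching atoms.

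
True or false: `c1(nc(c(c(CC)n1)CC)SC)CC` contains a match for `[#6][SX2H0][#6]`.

The pattern [#6][SX2H0][#6] describes an aliphatic sulfur bridging two carbons with no H on the sulfur — a thioether.
The molecule carries a methylthio ether (-SCH3), whose atoms satisfy every constraint of the query, so the pattern matches.

True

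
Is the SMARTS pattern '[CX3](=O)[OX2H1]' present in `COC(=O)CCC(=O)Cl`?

The pattern [CX3](=O)[OX2H1] describes an sp2 carbon double-bonded to O and single-bonded to an -OH oxygen — a carboxylic acid.
The closest candidate here is a methyl-ester group (-C(=O)OCH3), but the singly-bonded O has no H (OX2H0, not OX2H1). No other fragment satisfies the full query, so there is no match.

No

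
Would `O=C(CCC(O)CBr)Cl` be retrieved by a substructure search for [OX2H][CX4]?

Yes

The pattern [OX2H][CX4] describes a hydroxyl oxygen bound to an sp3 (X4) carbon — an aliphatic alcohol.
The molecule carries a hydroxyl group (-OH), whose atoms satisfy every constraint of the query, so the pattern matches.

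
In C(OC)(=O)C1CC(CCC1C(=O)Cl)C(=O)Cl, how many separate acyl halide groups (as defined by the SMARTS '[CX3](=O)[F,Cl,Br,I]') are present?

[CX3](=O)[F,Cl,Br,I] is the SMARTS for an acyl halide: a carbonyl carbon bonded to a halogen.
The molecule carries 2 separate instances of an acyl chloride (-C(=O)Cl) meeting every constraint; each maps to a distinct set of atoms, giving 2 matches.

2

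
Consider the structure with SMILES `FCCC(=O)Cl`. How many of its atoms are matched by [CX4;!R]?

2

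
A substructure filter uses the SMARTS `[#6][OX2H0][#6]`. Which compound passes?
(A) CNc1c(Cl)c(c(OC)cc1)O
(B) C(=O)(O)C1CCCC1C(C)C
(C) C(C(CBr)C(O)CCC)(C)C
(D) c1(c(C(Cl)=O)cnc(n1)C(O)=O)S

[#6][OX2H0][#6] describes an aliphatic oxygen bridging two carbons with no H on the oxygen (an ether).
(A) contains a methoxy ether (-OCH3), which satisfies every atom and bond constraint.
(B) has a carboxylic acid group (-C(=O)OH) but the -OH oxygen has H1; the =O is OX1, not OX2.
(C) has a hydroxyl group (-OH) but the oxygen has H1, not H0 bridging two carbons.
(D) has a carboxylic acid group (-C(=O)OH) but the -OH oxygen has H1; the =O is OX1, not OX2.
So the answer is (A).

A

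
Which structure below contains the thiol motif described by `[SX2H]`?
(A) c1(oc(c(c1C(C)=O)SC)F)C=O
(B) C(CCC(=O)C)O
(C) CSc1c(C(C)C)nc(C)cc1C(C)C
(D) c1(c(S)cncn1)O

D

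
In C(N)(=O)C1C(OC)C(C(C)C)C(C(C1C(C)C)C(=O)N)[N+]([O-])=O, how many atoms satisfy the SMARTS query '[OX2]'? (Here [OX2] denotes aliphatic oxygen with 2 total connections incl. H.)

1

The query [OX2] means: aliphatic oxygen with two total connections — ether, hydroxyl, or ester single-bond O.
Check the 23 heavy atoms by environment: 13× C (X4) → no; 2× C (X3) → no; 3× O (X1) → no; 2× N (X3) → no; 1× N (charge +1, X3) → no; 1× O (charge -1, X1) → no; 1× O (X2) → match.
That gives 1 matching atom.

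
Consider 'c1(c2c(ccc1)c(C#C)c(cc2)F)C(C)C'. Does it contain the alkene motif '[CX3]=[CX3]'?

No

The pattern [CX3]=[CX3] describes a non-aromatic C=C double bond between two sp2 carbons — an alkene.
The closest candidate here is an ethynyl group (-C#CH), but the C-C bond is a triple bond, not a double bond. No other fragment satisfies the full query, so there is no match.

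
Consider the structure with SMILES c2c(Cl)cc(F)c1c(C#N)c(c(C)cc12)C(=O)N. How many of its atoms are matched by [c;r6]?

Check the 18 heavy atoms by environment: 10× c (aromatic, in 6-ring) → match; 3× C (acyclic) → no; 1× F (acyclic) → no; 1× O (acyclic) → no; 2× N (acyclic) → no; 1× Cl (acyclic) → no.
That gives 10 matching atoms.

10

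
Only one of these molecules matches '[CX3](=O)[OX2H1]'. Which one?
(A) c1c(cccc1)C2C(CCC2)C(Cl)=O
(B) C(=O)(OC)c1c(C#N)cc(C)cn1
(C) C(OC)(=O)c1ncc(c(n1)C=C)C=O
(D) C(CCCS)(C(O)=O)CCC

[CX3](=O)[OX2H1] describes an sp2 carbon double-bonded to O and single-bonded to an -OH oxygen (a carboxylic acid).
(A) has an acyl chloride (-C(=O)Cl) but the carbonyl is bonded to Cl, not to an -OH oxygen.
(B) has a methyl-ester group (-C(=O)OCH3) but the singly-bonded O has no H (OX2H0, not OX2H1).
(C) has an aldehyde (-CHO) but there is no singly-bonded oxygen on the carbonyl carbon.
(D) contains a carboxylic acid group (-C(=O)OH), which satisfies every atom and bond constraint.
So the answer is (D).

D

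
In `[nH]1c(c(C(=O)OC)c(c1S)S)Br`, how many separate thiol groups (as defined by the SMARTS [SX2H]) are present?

[SX2H] is the SMARTS for a thiol: an aliphatic sulfur with two connections, one being H.
The molecule carries 2 separate instances of a thiol (-SH) meeting every constraint; each maps to a distinct set of atoms, giving 2 matches.

2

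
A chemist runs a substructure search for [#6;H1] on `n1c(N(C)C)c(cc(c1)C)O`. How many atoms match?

The query [#6;H1] means: any carbon bearing exactly one hydrogen.
Check the 11 heavy atoms by environment: 1× n (aromatic, H0) → no; 2× c (aromatic, H1) → match; 3× c (aromatic, H0) → no; 1× O (H1) → no; 3× C (H3) → no; 1× N (H0) → no.
That gives 2 matching atoms.

2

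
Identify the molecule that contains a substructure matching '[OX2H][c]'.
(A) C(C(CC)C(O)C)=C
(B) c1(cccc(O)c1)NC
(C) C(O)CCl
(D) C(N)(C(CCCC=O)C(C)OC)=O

B

[OX2H][c] describes a hydroxyl oxygen attached to an aromatic carbon (a phenol).
(A) has a hydroxyl group (-OH) but the -OH is on an aliphatic carbon, not an aromatic c.
(B) contains a hydroxyl group (-OH), which satisfies every atom and bond constraint.
(C) has a hydroxyl group (-OH) but the -OH is on an aliphatic carbon, not an aromatic c.
(D) has a methoxy ether (-OCH3) but the oxygen has H0, not H1.
So the answer is (B).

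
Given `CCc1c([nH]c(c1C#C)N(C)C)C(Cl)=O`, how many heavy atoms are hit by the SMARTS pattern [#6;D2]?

The query [#6;D2] means: any carbon bonded to exactly two heavy atoms.
Check the 15 heavy atoms by environment: 1× n (aromatic, D2) → no; 4× c (aromatic, D3) → no; 2× C (D2) → match; 4× C (D1) → no; 1× C (D3) → no; 1× O (D1) → no; 1× Cl (D1) → no; 1× N (D3) → no.
That gives 2 matching atoms.

2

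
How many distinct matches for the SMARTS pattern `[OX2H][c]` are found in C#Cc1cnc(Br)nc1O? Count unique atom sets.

[OX2H][c] is the SMARTS for a phenol: a hydroxyl oxygen attached to an aromatic carbon.
Exactly one fragment in the molecule meets all constraints, giving 1 match.

1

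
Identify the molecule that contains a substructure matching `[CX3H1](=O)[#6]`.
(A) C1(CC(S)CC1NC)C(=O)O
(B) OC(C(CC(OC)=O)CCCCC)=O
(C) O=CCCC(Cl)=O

C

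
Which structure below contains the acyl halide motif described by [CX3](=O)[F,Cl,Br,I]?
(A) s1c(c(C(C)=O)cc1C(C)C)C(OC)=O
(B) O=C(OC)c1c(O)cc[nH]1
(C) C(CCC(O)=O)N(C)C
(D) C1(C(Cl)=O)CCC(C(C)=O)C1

D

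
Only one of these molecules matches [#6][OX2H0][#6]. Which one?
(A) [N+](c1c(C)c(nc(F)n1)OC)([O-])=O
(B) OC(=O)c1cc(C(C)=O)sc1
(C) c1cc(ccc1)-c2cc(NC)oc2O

A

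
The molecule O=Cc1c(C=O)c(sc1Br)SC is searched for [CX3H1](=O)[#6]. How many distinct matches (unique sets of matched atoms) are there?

2

[CX3H1](=O)[#6] is the SMARTS for an aldehyde: an sp2 carbon with one H, double-bonded to O and single-bonded to carbon.
The molecule carries 2 separate instances of an aldehyde (-CHO) meeting every constraint; each maps to a distinct set of atoms, giving 2 matches.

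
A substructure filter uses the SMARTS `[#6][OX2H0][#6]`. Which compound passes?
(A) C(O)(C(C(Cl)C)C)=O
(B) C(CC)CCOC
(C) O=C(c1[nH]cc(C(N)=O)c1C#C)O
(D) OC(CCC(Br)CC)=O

B

[#6][OX2H0][#6] describes an aliphatic oxygen bridging two carbons with no H on the oxygen (an ether).
(A) has a carboxylic acid group (-C(=O)OH) but the -OH oxygen has H1; the =O is OX1, not OX2.
(B) contains a methoxy ether (-OCH3), which satisfies every atom and bond constraint.
(C) has a carboxylic acid group (-C(=O)OH) but the -OH oxygen has H1; the =O is OX1, not OX2.
(D) has a carboxylic acid group (-C(=O)OH) but the -OH oxygen has H1; the =O is OX1, not OX2.
So the answer is (B).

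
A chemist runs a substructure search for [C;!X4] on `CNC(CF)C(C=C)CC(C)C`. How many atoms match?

2

The query [C;!X4] means: aliphatic carbon that does not have four total connections.
Check the 12 heavy atoms by environment: 8× C (X4) → no; 2× C (X3) → match; 1× F (X1) → no; 1× N (X3) → no.
That gives 2 matching atoms.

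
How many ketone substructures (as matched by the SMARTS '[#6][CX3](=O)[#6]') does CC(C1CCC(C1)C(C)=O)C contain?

1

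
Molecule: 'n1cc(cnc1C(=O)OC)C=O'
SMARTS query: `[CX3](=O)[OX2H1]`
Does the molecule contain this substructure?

The pattern [CX3](=O)[OX2H1] describes an sp2 carbon double-bonded to O and single-bonded to an -OH oxygen — a carboxylic acid.
The closest candidate here is a methyl-ester group (-C(=O)OCH3), but the singly-bonded O has no H (OX2H0, not OX2H1). No other fragment satisfies the full query, so there is no match.

No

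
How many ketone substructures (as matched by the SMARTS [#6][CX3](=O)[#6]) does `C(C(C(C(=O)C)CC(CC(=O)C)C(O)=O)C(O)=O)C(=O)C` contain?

3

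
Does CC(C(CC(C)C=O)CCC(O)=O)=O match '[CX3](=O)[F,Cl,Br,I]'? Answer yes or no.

No

The pattern [CX3](=O)[F,Cl,Br,I] describes a carbonyl carbon bonded to a halogen — an acyl halide.
The closest candidate here is a carboxylic acid group (-C(=O)OH), but the carbonyl is bonded to -OH, not to a halogen. No other fragment satisfies the full query, so there is no match.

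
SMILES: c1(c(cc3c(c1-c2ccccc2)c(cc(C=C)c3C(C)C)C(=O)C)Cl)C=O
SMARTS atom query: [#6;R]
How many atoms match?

The query [#6;R] means: carbon that is part of a ring.
Check the 27 heavy atoms by environment: 16× c (aromatic, in 6-ring) → match; 8× C (acyclic) → no; 2× O (acyclic) → no; 1× Cl (acyclic) → no.
That gives 16 matching atoms.

16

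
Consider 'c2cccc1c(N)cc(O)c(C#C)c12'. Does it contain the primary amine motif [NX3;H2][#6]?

Yes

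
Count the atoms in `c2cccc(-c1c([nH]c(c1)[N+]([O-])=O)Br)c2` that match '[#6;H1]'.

6

The query [#6;H1] means: any carbon bearing exactly one hydrogen.
Check the 15 heavy atoms by environment: 1× n (aromatic, H1) → no; 4× c (aromatic, H0) → no; 6× c (aromatic, H1) → match; 1× N (charge +1, H0) → no; 1× O (charge -1, H0) → no; 1× O (H0) → no; 1× Br (H0) → no.
That gives 6 matching atoms.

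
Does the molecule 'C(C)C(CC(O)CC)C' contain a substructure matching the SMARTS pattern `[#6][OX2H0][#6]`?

No

The pattern [#6][OX2H0][#6] describes an aliphatic oxygen bridging two carbons with no H on the oxygen — an ether.
The closest candidate here is a hydroxyl group (-OH), but the oxygen has H1, not H0 bridging two carbons. No other fragment satisfies the full query, so there is no match.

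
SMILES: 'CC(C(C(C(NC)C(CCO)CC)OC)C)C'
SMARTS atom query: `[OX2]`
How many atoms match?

The query [OX2] means: aliphatic oxygen with two total connections — ether, hydroxyl, or ester single-bond O.
Check the 17 heavy atoms by environment: 14× C (X4) → no; 2× O (X2) → match; 1× N (X3) → no.
That gives 2 matching atoms.

2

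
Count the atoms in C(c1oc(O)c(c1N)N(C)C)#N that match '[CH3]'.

2

Check the 12 heavy atoms by environment: 1× o (aromatic, H0) → no; 4× c (aromatic, H0) → no; 1× O (H1) → no; 1× C (H0) → no; 2× N (H0) → no; 1× N (H2) → no; 2× C (H3) → match.
That gives 2 matching atoms.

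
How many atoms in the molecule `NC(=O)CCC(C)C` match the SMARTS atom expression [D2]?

2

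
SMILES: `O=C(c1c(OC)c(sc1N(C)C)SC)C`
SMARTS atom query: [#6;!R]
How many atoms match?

Check the 15 heavy atoms by environment: 1× s (aromatic, in 5-ring) → no; 4× c (aromatic, in 5-ring) → no; 2× O (acyclic) → no; 6× C (acyclic) → match; 1× N (acyclic) → no; 1× S (acyclic) → no.
That gives 6 matching atoms.

6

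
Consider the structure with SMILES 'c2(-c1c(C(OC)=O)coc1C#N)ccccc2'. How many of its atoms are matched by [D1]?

Check the 17 heavy atoms by environment: 1× o (aromatic, D2) → no; 4× c (aromatic, D3) → no; 6× c (aromatic, D2) → no; 1× C (D2) → no; 1× N (D1) → match; 1× C (D3) → no; 1× O (D1) → match; 1× O (D2) → no; 1× C (D1) → match.
Summing the matching environments: 1 + 1 + 1 = 3 matching atoms.

3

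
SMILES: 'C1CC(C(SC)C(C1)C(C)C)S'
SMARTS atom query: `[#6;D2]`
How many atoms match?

3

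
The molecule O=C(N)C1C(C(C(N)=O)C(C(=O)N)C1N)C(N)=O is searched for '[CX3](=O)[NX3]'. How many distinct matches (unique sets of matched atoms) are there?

[CX3](=O)[NX3] is the SMARTS for an amide: a carbonyl carbon bonded to a trivalent nitrogen.
The molecule carries 4 separate instances of a primary amide (-C(=O)NH2) meeting every constraint; each maps to a distinct set of atoms, giving 4 matches.

4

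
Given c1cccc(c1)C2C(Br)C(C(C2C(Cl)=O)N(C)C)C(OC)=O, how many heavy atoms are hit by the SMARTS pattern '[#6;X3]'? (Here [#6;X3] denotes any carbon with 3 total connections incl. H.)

8

Check the 22 heavy atoms by environment: 8× C (X4) → no; 2× C (X3) → match; 2× O (X1) → no; 1× Cl (X1) → no; 6× c (aromatic, X3) → match; 1× Br (X1) → no; 1× O (X2) → no; 1× N (X3) → no.
Summing the matching environments: 2 + 6 = 8 matching atoms.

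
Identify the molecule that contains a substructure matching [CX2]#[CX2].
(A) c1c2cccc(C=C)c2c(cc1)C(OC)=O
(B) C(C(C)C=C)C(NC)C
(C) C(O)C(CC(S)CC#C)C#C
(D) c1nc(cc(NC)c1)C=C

C

[CX2]#[CX2] describes a carbon-carbon triple bond (an alkyne).
(A) has a vinyl group (-CH=CH2) but the C=C is a double bond; both carbons are CX3, not CX2.
(B) has a vinyl group (-CH=CH2) but the C=C is a double bond; both carbons are CX3, not CX2.
(C) contains an ethynyl group (-C#CH), which satisfies every atom and bond constraint.
(D) has a vinyl group (-CH=CH2) but the C=C is a double bond; both carbons are CX3, not CX2.
So the answer is (C).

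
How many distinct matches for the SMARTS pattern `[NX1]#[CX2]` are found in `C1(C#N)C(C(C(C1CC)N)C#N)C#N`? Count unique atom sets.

[NX1]#[CX2] is the SMARTS for a nitrile: a nitrogen triple-bonded to a two-connected carbon.
The molecule carries 3 separate instances of a nitrile (-C#N) meeting every constraint; each maps to a distinct set of atoms, giving 3 matches.

3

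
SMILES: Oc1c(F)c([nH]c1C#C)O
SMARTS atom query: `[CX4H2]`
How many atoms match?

The query [CX4H2] means: sp3 carbon (X4) with exactly two hydrogens.
Check the 10 heavy atoms by environment: 1× n (aromatic, H1, X3) → no; 4× c (aromatic, H0, X3) → no; 1× C (H0, X2) → no; 1× C (H1, X2) → no; 2× O (H1, X2) → no; 1× F (H0, X1) → no.
No environment satisfies the query, so 0 matching atoms.

0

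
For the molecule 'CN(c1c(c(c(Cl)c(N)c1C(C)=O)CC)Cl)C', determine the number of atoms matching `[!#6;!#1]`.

5

The query [!#6;!#1] means: not carbon and not hydrogen — any heteroatom.
Check the 17 heavy atoms by environment: 6× c (aromatic) → no; 6× C → no; 2× N → match; 2× Cl → match; 1× O → match.
Summing the matching environments: 2 + 2 + 1 = 5 matching atoms.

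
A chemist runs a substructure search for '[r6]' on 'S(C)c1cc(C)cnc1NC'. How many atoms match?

6

The query [r6] means: r6 matches atoms in a six-membered ring.
Check the 11 heavy atoms by environment: 1× n (aromatic, in 6-ring) → match; 5× c (aromatic, in 6-ring) → match; 3× C (acyclic) → no; 1× N (acyclic) → no; 1× S (acyclic) → no.
Summing the matching environments: 1 + 5 = 6 matching atoms.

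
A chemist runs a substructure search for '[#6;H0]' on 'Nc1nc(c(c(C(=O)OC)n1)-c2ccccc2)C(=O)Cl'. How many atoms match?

7

Check the 20 heavy atoms by environment: 2× n (aromatic, H0) → no; 5× c (aromatic, H0) → match; 1× N (H2) → no; 2× C (H0) → match; 3× O (H0) → no; 1× Cl (H0) → no; 5× c (aromatic, H1) → no; 1× C (H3) → no.
Summing the matching environments: 5 + 2 = 7 matching atoms.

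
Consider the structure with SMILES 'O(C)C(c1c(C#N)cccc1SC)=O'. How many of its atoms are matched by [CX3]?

1

Check the 14 heavy atoms by environment: 6× c (aromatic, X3) → no; 1× C (X3) → match; 1× O (X1) → no; 1× O (X2) → no; 2× C (X4) → no; 1× S (X2) → no; 1× C (X2) → no; 1× N (X1) → no.
That gives 1 matching atom.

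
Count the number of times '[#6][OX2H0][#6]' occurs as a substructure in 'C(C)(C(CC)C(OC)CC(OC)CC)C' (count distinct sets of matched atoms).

2

[#6][OX2H0][#6] is the SMARTS for an ether: an aliphatic oxygen bridging two carbons with no H on the oxygen.
The molecule carries 2 separate instances of a methoxy ether (-OCH3) meeting every constraint; each maps to a distinct set of atoms, giving 2 matches.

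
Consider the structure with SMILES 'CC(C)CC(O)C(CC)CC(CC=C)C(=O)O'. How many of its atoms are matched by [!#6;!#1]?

The query [!#6;!#1] means: not carbon and not hydrogen — any heteroatom.
Check the 17 heavy atoms by environment: 14× C → no; 3× O → match.
That gives 3 matching atoms.

3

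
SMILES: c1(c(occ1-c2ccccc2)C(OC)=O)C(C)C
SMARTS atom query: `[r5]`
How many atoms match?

5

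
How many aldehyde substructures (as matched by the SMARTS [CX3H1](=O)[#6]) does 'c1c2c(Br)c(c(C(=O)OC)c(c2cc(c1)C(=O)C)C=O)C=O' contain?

[CX3H1](=O)[#6] is the SMARTS for an aldehyde: an sp2 carbon with one H, double-bonded to O and single-bonded to carbon.
The molecule carries 2 separate instances of an aldehyde (-CHO) meeting every constraint; each maps to a distinct set of atoms, giving 2 matches.

2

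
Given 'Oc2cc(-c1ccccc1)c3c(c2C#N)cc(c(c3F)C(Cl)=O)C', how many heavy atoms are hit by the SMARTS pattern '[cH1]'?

7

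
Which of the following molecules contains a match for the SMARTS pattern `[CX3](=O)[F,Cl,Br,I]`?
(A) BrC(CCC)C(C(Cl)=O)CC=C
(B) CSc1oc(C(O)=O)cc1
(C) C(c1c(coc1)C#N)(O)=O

A

[CX3](=O)[F,Cl,Br,I] describes a carbonyl carbon bonded to a halogen (an acyl halide).
(A) contains an acyl chloride (-C(=O)Cl), which satisfies every atom and bond constraint.
(B) has a carboxylic acid group (-C(=O)OH) but the carbonyl is bonded to -OH, not to a halogen.
(C) has a carboxylic acid group (-C(=O)OH) but the carbonyl is bonded to -OH, not to a halogen.
So the answer is (A).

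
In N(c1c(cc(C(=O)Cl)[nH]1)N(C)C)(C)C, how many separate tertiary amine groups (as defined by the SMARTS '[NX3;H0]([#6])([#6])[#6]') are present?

2

[NX3;H0]([#6])([#6])[#6] is the SMARTS for a tertiary amine: a trivalent nitrogen with no H, bonded to three carbons.
The molecule carries 2 separate instances of a dimethylamino group (-N(CH3)2) meeting every constraint; each maps to a distinct set of atoms, giving 2 matches.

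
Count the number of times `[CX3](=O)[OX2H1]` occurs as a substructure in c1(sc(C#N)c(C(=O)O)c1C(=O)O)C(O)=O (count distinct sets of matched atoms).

3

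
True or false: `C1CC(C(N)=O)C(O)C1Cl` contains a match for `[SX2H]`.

False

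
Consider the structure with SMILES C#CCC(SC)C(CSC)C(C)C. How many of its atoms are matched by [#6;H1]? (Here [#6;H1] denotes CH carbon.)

Check the 13 heavy atoms by environment: 2× C (H2) → no; 4× C (H1) → match; 2× S (H0) → no; 4× C (H3) → no; 1× C (H0) → no.
That gives 4 matching atoms.

4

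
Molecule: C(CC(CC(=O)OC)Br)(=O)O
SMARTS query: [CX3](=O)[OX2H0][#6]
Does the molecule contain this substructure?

Yes

The pattern [CX3](=O)[OX2H0][#6] describes a carbonyl carbon bonded to an oxygen that is itself bonded to carbon (no H on that O) — an ester.
The molecule carries a methyl-ester group (-C(=O)OCH3), whose atoms satisfy every constraint of the query, so the pattern matches.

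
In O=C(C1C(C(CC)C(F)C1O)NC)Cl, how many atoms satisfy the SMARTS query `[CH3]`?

2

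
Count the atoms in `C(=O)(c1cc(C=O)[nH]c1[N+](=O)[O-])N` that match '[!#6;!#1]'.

The query [!#6;!#1] means: not carbon and not hydrogen — any heteroatom.
Check the 13 heavy atoms by environment: 1× n (aromatic) → match; 4× c (aromatic) → no; 2× C → no; 3× O → match; 1× N → match; 1× N (charge +1) → match; 1× O (charge -1) → match.
Summing the matching environments: 1 + 3 + 1 + 1 + 1 = 7 matching atoms.

7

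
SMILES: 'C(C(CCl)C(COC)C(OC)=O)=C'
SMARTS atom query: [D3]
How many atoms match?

3

The query [D3] means: atom with exactly three heavy-atom neighbours.
Check the 13 heavy atoms by environment: 3× C (D2) → no; 3× C (D3) → match; 1× Cl (D1) → no; 3× C (D1) → no; 2× O (D2) → no; 1× O (D1) → no.
That gives 3 matching atoms.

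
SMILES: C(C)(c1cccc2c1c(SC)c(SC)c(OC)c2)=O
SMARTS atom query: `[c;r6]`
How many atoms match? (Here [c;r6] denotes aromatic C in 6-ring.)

10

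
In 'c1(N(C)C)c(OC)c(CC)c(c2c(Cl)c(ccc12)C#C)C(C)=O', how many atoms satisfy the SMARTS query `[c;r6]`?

The query [c;r6] means: aromatic carbon that belongs to a six-membered ring.
Check the 23 heavy atoms by environment: 10× c (aromatic, in 6-ring) → match; 1× Cl (acyclic) → no; 1× N (acyclic) → no; 9× C (acyclic) → no; 2× O (acyclic) → no.
That gives 10 matching atoms.

10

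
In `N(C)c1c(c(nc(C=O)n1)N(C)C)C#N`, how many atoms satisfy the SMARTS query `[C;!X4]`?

The query [C;!X4] means: aliphatic carbon that does not have four total connections.
Check the 15 heavy atoms by environment: 2× n (aromatic, X2) → no; 4× c (aromatic, X3) → no; 2× N (X3) → no; 3× C (X4) → no; 1× C (X2) → match; 1× N (X1) → no; 1× C (X3) → match; 1× O (X1) → no.
Summing the matching environments: 1 + 1 = 2 matching atoms.

2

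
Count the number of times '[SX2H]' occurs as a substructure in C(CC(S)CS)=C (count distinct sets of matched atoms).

2

[SX2H] is the SMARTS for a thiol: an aliphatic sulfur with two connections, one being H.
The molecule carries 2 separate instances of a thiol (-SH) meeting every constraint; each maps to a distinct set of atoms, giving 2 matches.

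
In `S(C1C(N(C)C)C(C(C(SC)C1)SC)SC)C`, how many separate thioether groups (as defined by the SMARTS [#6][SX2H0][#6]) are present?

4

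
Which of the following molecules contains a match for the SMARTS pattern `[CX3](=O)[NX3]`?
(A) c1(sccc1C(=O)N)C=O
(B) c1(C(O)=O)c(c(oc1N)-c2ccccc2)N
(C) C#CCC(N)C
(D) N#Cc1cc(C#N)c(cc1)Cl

A

[CX3](=O)[NX3] describes a carbonyl carbon bonded to a trivalent nitrogen (an amide).
(A) contains a primary amide (-C(=O)NH2), which satisfies every atom and bond constraint.
(B) has a carboxylic acid group (-C(=O)OH) but the carbonyl is bonded to O, not to an NX3 nitrogen.
(C) has a primary amino group (-NH2) but the -NH2 is not attached to a carbonyl carbon.
(D) has a nitrile (-C#N) but the nitrile N is NX1 (triple-bonded), not NX3.
So the answer is (A).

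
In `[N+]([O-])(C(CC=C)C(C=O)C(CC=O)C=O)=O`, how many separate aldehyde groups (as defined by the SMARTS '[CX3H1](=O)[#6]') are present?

[CX3H1](=O)[#6] is the SMARTS for an aldehyde: an sp2 carbon with one H, double-bonded to O and single-bonded to carbon.
The molecule carries 3 separate instances of an aldehyde (-CHO) meeting every constraint; each maps to a distinct set of atoms, giving 3 matches.

3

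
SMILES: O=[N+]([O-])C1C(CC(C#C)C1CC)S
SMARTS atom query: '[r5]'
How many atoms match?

Check the 13 heavy atoms by environment: 5× C (in 5-ring) → match; 4× C (acyclic) → no; 1× N (charge +1, acyclic) → no; 1× O (charge -1, acyclic) → no; 1× O (acyclic) → no; 1× S (acyclic) → no.
That gives 5 matching atoms.

5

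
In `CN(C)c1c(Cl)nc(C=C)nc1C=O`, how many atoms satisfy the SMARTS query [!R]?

The query [!R] means: !R matches any atom not in a ring.
Check the 14 heavy atoms by environment: 2× n (aromatic, in 6-ring) → no; 4× c (aromatic, in 6-ring) → no; 5× C (acyclic) → match; 1× O (acyclic) → match; 1× Cl (acyclic) → match; 1× N (acyclic) → match.
Summing the matching environments: 5 + 1 + 1 + 1 = 8 matching atoms.

8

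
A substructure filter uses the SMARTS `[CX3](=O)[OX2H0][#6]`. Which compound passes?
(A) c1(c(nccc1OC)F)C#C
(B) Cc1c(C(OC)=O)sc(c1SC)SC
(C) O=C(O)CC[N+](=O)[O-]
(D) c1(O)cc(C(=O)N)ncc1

B

[CX3](=O)[OX2H0][#6] describes a carbonyl carbon bonded to an oxygen that is itself bonded to carbon (no H on that O) (an ester).
(A) has a methoxy ether (-OCH3) but the ether oxygen is not adjacent to a C=O carbon.
(B) contains a methyl-ester group (-C(=O)OCH3), which satisfies every atom and bond constraint.
(C) has a carboxylic acid group (-C(=O)OH) but the singly-bonded O carries H (OX2H1, not H0).
(D) has a primary amide (-C(=O)NH2) but the carbonyl is bonded to N, not to an O-C linkage.
So the answer is (B).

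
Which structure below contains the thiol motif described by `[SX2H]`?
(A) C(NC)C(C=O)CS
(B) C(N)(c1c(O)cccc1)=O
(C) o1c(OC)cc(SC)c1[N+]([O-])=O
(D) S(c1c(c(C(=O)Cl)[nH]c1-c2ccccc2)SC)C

A

[SX2H] describes an aliphatic sulfur with two connections, one being H (a thiol).
(A) contains a thiol (-SH), which satisfies every atom and bond constraint.
(B) has a hydroxyl group (-OH) but it is an -OH, not an -SH.
(C) has a methylthio ether (-SCH3) but the sulfur has H0 (bonded to two carbons), not H1.
(D) has a methylthio ether (-SCH3) but the sulfur has H0 (bonded to two carbons), not H1.
So the answer is (A).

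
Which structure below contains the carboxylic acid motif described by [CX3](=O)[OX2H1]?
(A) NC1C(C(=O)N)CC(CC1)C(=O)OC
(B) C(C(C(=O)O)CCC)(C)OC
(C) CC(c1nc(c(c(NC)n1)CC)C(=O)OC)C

[CX3](=O)[OX2H1] describes an sp2 carbon double-bonded to O and single-bonded to an -OH oxygen (a carboxylic acid).
(A) has a methyl-ester group (-C(=O)OCH3) but the singly-bonded O has no H (OX2H0, not OX2H1).
(B) contains a carboxylic acid group (-C(=O)OH), which satisfies every atom and bond constraint.
(C) has a methyl-ester group (-C(=O)OCH3) but the singly-bonded O has no H (OX2H0, not OX2H1).
So the answer is (B).

B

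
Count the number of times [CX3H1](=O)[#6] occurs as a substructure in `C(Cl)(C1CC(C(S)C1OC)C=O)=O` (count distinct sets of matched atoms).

1

[CX3H1](=O)[#6] is the SMARTS for an aldehyde: an sp2 carbon with one H, double-bonded to O and single-bonded to carbon.
Exactly one fragment in the molecule meets all constraints, giving 1 match.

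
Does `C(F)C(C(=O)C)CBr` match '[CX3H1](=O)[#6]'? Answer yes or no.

The pattern [CX3H1](=O)[#6] describes an sp2 carbon with one H, double-bonded to O and single-bonded to carbon — an aldehyde.
The closest candidate here is an acetyl/ketone group (-C(=O)CH3), but the carbonyl carbon has H0 (two carbon neighbours), not H1. No other fragment satisfies the full query, so there is no match.

No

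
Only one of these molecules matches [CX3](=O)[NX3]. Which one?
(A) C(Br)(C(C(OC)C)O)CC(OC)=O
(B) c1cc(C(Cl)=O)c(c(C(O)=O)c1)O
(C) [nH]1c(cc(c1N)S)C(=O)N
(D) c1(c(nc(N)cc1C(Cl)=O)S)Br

C

[CX3](=O)[NX3] describes a carbonyl carbon bonded to a trivalent nitrogen (an amide).
(A) has a methyl-ester group (-C(=O)OCH3) but the carbonyl is bonded to O, not to an NX3 nitrogen.
(B) has a carboxylic acid group (-C(=O)OH) but the carbonyl is bonded to O, not to an NX3 nitrogen.
(C) contains a primary amide (-C(=O)NH2), which satisfies every atom and bond constraint.
(D) has a primary amino group (-NH2) but the -NH2 is not attached to a carbonyl carbon.
So the answer is (C).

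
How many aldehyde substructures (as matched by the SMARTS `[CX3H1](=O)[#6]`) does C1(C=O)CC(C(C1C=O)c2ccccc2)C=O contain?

[CX3H1](=O)[#6] is the SMARTS for an aldehyde: an sp2 carbon with one H, double-bonded to O and single-bonded to carbon.
The molecule carries 3 separate instances of an aldehyde (-CHO) meeting every constraint; each maps to a distinct set of atoms, giving 3 matches.

3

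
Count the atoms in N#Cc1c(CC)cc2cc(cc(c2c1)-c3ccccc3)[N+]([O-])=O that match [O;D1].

The query [O;D1] means: aliphatic oxygen bonded to exactly one heavy atom.
Check the 23 heavy atoms by environment: 7× c (aromatic, D3) → no; 9× c (aromatic, D2) → no; 1× N (charge +1, D3) → no; 1× O (charge -1, D1) → match; 1× O (D1) → match; 2× C (D2) → no; 1× C (D1) → no; 1× N (D1) → no.
Summing the matching environments: 1 + 1 = 2 matching atoms.

2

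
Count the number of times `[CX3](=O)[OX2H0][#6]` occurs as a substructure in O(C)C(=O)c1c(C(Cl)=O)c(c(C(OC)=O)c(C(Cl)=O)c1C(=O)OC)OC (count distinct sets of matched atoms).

3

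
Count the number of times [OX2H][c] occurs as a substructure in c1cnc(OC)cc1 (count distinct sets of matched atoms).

[OX2H][c] is the SMARTS for a phenol: a hydroxyl oxygen attached to an aromatic carbon.
The molecule has a methoxy ether (-OCH3), but the oxygen has H0, not H1; nothing else fits, so there are 0 matches.

0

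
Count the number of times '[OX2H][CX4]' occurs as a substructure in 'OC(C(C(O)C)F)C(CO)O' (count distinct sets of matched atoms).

4

[OX2H][CX4] is the SMARTS for an aliphatic alcohol: a hydroxyl oxygen bound to an sp3 (X4) carbon.
The molecule carries 4 separate instances of a hydroxyl group (-OH) meeting every constraint; each maps to a distinct set of atoms, giving 4 matches.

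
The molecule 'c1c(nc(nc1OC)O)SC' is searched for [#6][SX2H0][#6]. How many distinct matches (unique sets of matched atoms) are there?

1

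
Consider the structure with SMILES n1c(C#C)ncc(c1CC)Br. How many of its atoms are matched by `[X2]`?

Check the 11 heavy atoms by environment: 2× n (aromatic, X2) → match; 4× c (aromatic, X3) → no; 2× C (X4) → no; 2× C (X2) → match; 1× Br (X1) → no.
Summing the matching environments: 2 + 2 = 4 matching atoms.

4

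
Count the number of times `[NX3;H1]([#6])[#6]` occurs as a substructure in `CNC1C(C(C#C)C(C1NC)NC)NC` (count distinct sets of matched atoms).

[NX3;H1]([#6])[#6] is the SMARTS for a secondary amine: a trivalent nitrogen with one H, bonded to two carbons.
The molecule carries 4 separate instances of an N-methylamino group (-NHCH3) meeting every constraint; each maps to a distinct set of atoms, giving 4 matches.

4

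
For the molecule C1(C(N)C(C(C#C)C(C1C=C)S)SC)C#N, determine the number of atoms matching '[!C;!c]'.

4

The query [!C;!c] means: neither aliphatic nor aromatic carbon — same as [!#6].
Check the 16 heavy atoms by environment: 12× C → no; 2× N → match; 2× S → match.
Summing the matching environments: 2 + 2 = 4 matching atoms.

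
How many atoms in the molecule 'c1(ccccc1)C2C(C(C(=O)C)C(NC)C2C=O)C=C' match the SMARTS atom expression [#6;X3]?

10

The query [#6;X3] means: any carbon (aromatic or not) with three total connections.
Check the 20 heavy atoms by environment: 7× C (X4) → no; 4× C (X3) → match; 2× O (X1) → no; 6× c (aromatic, X3) → match; 1× N (X3) → no.
Summing the matching environments: 4 + 6 = 10 matching atoms.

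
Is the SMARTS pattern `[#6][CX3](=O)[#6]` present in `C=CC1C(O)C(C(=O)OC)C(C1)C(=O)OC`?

No

The pattern [#6][CX3](=O)[#6] describes a carbonyl carbon (no H) flanked by two carbons — a ketone.
The closest candidate here is a methyl-ester group (-C(=O)OCH3), but one neighbour of the carbonyl carbon is O, not C. No other fragment satisfies the full query, so there is no match.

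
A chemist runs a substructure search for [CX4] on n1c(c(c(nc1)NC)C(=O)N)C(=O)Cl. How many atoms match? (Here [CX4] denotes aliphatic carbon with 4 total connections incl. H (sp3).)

The query [CX4] means: C with X4: aliphatic carbon with exactly 4 total connections (bonds + H).
Check the 14 heavy atoms by environment: 2× n (aromatic, X2) → no; 4× c (aromatic, X3) → no; 2× N (X3) → no; 1× C (X4) → match; 2× C (X3) → no; 2× O (X1) → no; 1× Cl (X1) → no.
That gives 1 matching atom.

1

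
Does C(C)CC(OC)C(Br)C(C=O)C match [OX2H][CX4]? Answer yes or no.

No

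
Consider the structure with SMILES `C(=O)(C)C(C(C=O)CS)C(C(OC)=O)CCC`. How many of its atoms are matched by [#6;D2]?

4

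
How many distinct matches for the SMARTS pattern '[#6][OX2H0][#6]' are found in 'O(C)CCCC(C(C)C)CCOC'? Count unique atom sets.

2

[#6][OX2H0][#6] is the SMARTS for an ether: an aliphatic oxygen bridging two carbons with no H on the oxygen.
The molecule carries 2 separate instances of a methoxy ether (-OCH3) meeting every constraint; each maps to a distinct set of atoms, giving 2 matches.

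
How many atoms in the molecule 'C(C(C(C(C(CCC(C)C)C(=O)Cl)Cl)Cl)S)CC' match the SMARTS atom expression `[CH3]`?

Check the 18 heavy atoms by environment: 4× C (H2) → no; 5× C (H1) → no; 3× C (H3) → match; 3× Cl (H0) → no; 1× S (H1) → no; 1× C (H0) → no; 1× O (H0) → no.
That gives 3 matching atoms.

3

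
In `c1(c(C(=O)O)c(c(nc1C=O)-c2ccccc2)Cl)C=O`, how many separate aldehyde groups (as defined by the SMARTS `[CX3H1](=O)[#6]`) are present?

2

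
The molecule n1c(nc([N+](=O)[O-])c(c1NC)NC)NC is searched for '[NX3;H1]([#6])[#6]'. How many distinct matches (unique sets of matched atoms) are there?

[NX3;H1]([#6])[#6] is the SMARTS for a secondary amine: a trivalent nitrogen with one H, bonded to two carbons.
The molecule carries 3 separate instances of an N-methylamino group (-NHCH3) meeting every constraint; each maps to a distinct set of atoms, giving 3 matches.

3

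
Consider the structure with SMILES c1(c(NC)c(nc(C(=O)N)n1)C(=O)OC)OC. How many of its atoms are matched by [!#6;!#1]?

8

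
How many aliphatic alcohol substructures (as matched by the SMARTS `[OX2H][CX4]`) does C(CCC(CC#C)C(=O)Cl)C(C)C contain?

0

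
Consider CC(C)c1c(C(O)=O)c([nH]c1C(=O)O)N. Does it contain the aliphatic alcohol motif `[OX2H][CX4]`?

No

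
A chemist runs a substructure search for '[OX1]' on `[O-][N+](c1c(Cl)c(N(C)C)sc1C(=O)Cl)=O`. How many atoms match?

3

The query [OX1] means: aliphatic oxygen with one total connection — typically a carbonyl =O or an oxide.
Check the 15 heavy atoms by environment: 1× s (aromatic, X2) → no; 4× c (aromatic, X3) → no; 2× Cl (X1) → no; 1× N (charge +1, X3) → no; 1× O (charge -1, X1) → match; 2× O (X1) → match; 1× N (X3) → no; 2× C (X4) → no; 1× C (X3) → no.
Summing the matching environments: 1 + 2 = 3 matching atoms.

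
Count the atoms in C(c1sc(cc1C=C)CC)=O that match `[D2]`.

5

The query [D2] means: atom with exactly two heavy-atom neighbours.
Check the 11 heavy atoms by environment: 1× s (aromatic, D2) → match; 3× c (aromatic, D3) → no; 1× c (aromatic, D2) → match; 3× C (D2) → match; 2× C (D1) → no; 1× O (D1) → no.
Summing the matching environments: 1 + 1 + 3 = 5 matching atoms.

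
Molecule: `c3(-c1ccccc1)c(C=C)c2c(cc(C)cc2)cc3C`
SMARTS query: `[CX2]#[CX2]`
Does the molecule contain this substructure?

No

The pattern [CX2]#[CX2] describes a carbon-carbon triple bond — an alkyne.
The closest candidate here is a vinyl group (-CH=CH2), but the C=C is a double bond; both carbons are CX3, not CX2. No other fragment satisfies the full query, so there is no match.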